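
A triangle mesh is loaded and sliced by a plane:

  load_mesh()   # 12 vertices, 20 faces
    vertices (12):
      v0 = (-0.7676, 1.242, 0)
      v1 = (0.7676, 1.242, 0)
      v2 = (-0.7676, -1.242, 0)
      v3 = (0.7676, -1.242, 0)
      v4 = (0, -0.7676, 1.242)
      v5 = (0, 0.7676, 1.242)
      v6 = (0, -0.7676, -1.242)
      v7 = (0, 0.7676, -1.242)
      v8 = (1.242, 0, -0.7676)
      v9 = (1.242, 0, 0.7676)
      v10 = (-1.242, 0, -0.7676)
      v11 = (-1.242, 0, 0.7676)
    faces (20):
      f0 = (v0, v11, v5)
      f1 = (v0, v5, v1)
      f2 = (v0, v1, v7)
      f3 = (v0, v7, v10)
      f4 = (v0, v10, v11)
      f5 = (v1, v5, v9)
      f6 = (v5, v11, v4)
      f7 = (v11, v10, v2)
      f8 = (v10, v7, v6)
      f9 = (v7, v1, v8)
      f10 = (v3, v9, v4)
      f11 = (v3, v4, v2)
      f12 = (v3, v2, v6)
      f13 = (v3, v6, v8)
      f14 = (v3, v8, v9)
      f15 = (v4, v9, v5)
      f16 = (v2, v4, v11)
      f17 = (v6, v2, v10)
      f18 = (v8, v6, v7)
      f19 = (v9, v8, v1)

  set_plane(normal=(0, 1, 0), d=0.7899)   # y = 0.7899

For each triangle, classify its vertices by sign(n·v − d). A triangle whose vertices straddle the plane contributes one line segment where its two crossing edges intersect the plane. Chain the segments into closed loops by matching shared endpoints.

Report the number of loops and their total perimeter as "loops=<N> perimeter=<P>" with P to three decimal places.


Straddling triangles (8 of 20):
  (v0,v11,v5) [+--] → (-0.940286, 0.7899, 0.279414)–(-0.0360824, 0.7899, 1.18362)  len=1.2787
  (v0,v5,v1) [+-+] → (-0.0360824, 0.7899, 1.18362)–(0.0360824, 0.7899, 1.18362)  len=0.0722
  (v0,v1,v7) [++-] → (0.0360824, 0.7899, -1.18362)–(-0.0360824, 0.7899, -1.18362)  len=0.0722
  (v0,v7,v10) [+--] → (-0.0360824, 0.7899, -1.18362)–(-0.940286, 0.7899, -0.279414)  len=1.2787
  (v0,v10,v11) [+--] → (-0.940286, 0.7899, -0.279414)–(-0.940286, 0.7899, 0.279414)  len=0.5588
  (v1,v5,v9) [+--] → (0.0360824, 0.7899, 1.18362)–(0.940286, 0.7899, 0.279414)  len=1.2787
  (v7,v1,v8) [-+-] → (0.0360824, 0.7899, -1.18362)–(0.940286, 0.7899, -0.279414)  len=1.2787
  (v9,v8,v1) [--+] → (0.940286, 0.7899, -0.279414)–(0.940286, 0.7899, 0.279414)  len=0.5588

Chained into 1 loop(s):
  loop 1: 8 segments, perimeter = 6.3769
Total perimeter = 6.377

loops=1 perimeter=6.377


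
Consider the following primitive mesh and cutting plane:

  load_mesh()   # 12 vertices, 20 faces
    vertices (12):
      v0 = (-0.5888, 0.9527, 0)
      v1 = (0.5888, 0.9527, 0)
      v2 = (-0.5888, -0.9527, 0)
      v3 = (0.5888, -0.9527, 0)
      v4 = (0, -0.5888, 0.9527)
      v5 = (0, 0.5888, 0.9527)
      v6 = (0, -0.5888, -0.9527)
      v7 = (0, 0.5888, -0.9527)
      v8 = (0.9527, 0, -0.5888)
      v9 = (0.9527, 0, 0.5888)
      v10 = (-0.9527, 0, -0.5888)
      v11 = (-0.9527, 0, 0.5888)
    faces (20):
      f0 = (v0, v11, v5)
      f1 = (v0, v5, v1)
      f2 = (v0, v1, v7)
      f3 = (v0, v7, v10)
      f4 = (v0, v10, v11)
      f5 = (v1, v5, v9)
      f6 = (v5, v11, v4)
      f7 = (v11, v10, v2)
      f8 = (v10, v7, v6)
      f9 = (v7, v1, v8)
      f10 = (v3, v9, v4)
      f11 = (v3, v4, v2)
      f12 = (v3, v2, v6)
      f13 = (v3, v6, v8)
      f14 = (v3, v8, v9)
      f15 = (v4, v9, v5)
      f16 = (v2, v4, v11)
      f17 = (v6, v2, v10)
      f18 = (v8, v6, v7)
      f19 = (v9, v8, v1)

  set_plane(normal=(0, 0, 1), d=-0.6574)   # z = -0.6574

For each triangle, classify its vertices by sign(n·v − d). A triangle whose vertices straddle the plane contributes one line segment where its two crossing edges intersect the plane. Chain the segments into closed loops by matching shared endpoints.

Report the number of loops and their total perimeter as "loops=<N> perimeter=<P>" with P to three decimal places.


loops=1 perimeter=4.515

Straddling triangles (8 of 20):
  (v0,v1,v7) [++-] → (0.182505, 0.701595, -0.6574)–(-0.182505, 0.701595, -0.6574)  len=0.3650
  (v0,v7,v10) [+-+] → (-0.182505, 0.701595, -0.6574)–(-0.773103, 0.110997, -0.6574)  len=0.8352
  (v10,v7,v6) [+--] → (-0.773103, 0.110997, -0.6574)–(-0.773103, -0.110997, -0.6574)  len=0.2220
  (v7,v1,v8) [-++] → (0.182505, 0.701595, -0.6574)–(0.773103, 0.110997, -0.6574)  len=0.8352
  (v3,v2,v6) [++-] → (-0.182505, -0.701595, -0.6574)–(0.182505, -0.701595, -0.6574)  len=0.3650
  (v3,v6,v8) [+-+] → (0.182505, -0.701595, -0.6574)–(0.773103, -0.110997, -0.6574)  len=0.8352
  (v6,v2,v10) [-++] → (-0.182505, -0.701595, -0.6574)–(-0.773103, -0.110997, -0.6574)  len=0.8352
  (v8,v6,v7) [+--] → (0.773103, -0.110997, -0.6574)–(0.773103, 0.110997, -0.6574)  len=0.2220

Chained into 1 loop(s):
  loop 1: 8 segments, perimeter = 4.5149
Total perimeter = 4.515


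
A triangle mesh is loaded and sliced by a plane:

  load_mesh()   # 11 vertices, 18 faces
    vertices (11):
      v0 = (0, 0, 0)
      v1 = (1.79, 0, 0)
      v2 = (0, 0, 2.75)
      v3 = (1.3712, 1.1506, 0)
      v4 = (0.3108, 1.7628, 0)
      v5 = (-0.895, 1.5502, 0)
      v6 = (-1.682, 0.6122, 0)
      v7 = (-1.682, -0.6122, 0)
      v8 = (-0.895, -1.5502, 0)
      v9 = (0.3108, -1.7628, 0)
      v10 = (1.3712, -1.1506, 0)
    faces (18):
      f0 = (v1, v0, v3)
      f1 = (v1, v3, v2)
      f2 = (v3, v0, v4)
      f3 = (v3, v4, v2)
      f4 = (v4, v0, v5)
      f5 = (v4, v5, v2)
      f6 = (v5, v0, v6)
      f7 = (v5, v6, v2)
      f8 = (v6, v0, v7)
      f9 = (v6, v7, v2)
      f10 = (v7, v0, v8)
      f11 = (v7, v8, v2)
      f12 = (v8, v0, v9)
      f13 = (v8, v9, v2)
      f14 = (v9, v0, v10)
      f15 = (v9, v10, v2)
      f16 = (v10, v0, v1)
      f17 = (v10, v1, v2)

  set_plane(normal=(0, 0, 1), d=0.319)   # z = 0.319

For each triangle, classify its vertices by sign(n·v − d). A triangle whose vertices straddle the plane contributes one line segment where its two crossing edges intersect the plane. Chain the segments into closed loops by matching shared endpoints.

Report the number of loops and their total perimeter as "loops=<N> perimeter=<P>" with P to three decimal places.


Straddling triangles (9 of 18):
  (v1,v3,v2) [--+] → (1.21214, 1.01713, 0.319)–(1.58236, 0, 0.319)  len=1.0824
  (v3,v4,v2) [--+] → (0.274747, 1.55832, 0.319)–(1.21214, 1.01713, 0.319)  len=1.0824
  (v4,v5,v2) [--+] → (-0.79118, 1.37038, 0.319)–(0.274747, 1.55832, 0.319)  len=1.0824
  (v5,v6,v2) [--+] → (-1.48689, 0.541185, 0.319)–(-0.79118, 1.37038, 0.319)  len=1.0824
  (v6,v7,v2) [--+] → (-1.48689, -0.541185, 0.319)–(-1.48689, 0.541185, 0.319)  len=1.0824
  (v7,v8,v2) [--+] → (-0.79118, -1.37038, 0.319)–(-1.48689, -0.541185, 0.319)  len=1.0824
  (v8,v9,v2) [--+] → (0.274747, -1.55832, 0.319)–(-0.79118, -1.37038, 0.319)  len=1.0824
  (v9,v10,v2) [--+] → (1.21214, -1.01713, 0.319)–(0.274747, -1.55832, 0.319)  len=1.0824
  (v10,v1,v2) [--+] → (1.58236, 0, 0.319)–(1.21214, -1.01713, 0.319)  len=1.0824

Chained into 1 loop(s):
  loop 1: 9 segments, perimeter = 9.7415
Total perimeter = 9.742

loops=1 perimeter=9.742


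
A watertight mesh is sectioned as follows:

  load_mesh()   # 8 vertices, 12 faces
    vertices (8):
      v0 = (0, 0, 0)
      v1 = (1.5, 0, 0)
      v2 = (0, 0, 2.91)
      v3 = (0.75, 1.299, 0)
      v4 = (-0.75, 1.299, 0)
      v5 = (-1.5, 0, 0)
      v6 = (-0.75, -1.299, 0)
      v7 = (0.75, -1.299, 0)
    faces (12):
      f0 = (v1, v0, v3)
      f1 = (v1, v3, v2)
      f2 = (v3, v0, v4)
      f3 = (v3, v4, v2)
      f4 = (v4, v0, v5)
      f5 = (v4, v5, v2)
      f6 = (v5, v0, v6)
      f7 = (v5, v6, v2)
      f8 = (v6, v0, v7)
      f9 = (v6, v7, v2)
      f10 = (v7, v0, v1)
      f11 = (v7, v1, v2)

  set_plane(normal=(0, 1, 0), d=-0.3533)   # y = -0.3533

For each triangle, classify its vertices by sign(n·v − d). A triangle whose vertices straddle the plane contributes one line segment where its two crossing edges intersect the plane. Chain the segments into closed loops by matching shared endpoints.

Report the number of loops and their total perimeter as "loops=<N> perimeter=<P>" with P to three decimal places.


Straddling triangles (6 of 12):
  (v5,v0,v6) [++-] → (-0.203984, -0.3533, 0)–(-1.29602, -0.3533, 0)  len=1.0920
  (v5,v6,v2) [+-+] → (-1.29602, -0.3533, 0)–(-0.203984, -0.3533, 2.11854)  len=2.3834
  (v6,v0,v7) [-+-] → (-0.203984, -0.3533, 0)–(0.203984, -0.3533, 0)  len=0.4080
  (v6,v7,v2) [--+] → (0.203984, -0.3533, 2.11854)–(-0.203984, -0.3533, 2.11854)  len=0.4080
  (v7,v0,v1) [-++] → (0.203984, -0.3533, 0)–(1.29602, -0.3533, 0)  len=1.0920
  (v7,v1,v2) [-++] → (1.29602, -0.3533, 0)–(0.203984, -0.3533, 2.11854)  len=2.3834

Chained into 1 loop(s):
  loop 1: 6 segments, perimeter = 7.7669
Total perimeter = 7.767

loops=1 perimeter=7.767


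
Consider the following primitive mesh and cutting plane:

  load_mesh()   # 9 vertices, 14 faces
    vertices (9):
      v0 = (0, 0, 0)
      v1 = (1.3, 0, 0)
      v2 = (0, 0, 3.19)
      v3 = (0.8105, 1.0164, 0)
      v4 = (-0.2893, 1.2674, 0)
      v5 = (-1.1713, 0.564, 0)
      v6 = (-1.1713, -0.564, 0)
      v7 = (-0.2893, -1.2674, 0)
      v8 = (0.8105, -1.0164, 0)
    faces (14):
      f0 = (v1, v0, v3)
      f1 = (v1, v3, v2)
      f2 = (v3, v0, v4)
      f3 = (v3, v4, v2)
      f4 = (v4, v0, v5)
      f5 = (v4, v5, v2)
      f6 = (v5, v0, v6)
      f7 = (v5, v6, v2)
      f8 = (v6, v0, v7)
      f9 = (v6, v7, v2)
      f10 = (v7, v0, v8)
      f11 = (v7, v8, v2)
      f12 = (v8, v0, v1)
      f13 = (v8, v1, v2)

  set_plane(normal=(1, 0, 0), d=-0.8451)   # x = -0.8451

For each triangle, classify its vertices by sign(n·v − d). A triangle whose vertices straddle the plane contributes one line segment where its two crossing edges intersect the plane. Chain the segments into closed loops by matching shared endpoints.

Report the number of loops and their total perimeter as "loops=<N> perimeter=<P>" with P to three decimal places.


Straddling triangles (6 of 14):
  (v4,v0,v5) [++-] → (-0.8451, 0.406929, 0)–(-0.8451, 0.824146, 0)  len=0.4172
  (v4,v5,v2) [+-+] → (-0.8451, 0.824146, 0)–(-0.8451, 0.406929, 0.888396)  len=0.9815
  (v5,v0,v6) [-+-] → (-0.8451, 0.406929, 0)–(-0.8451, -0.406929, 0)  len=0.8139
  (v5,v6,v2) [--+] → (-0.8451, -0.406929, 0.888396)–(-0.8451, 0.406929, 0.888396)  len=0.8139
  (v6,v0,v7) [-++] → (-0.8451, -0.406929, 0)–(-0.8451, -0.824146, 0)  len=0.4172
  (v6,v7,v2) [-++] → (-0.8451, -0.824146, 0)–(-0.8451, -0.406929, 0.888396)  len=0.9815

Chained into 1 loop(s):
  loop 1: 6 segments, perimeter = 4.4251
Total perimeter = 4.425

loops=1 perimeter=4.425


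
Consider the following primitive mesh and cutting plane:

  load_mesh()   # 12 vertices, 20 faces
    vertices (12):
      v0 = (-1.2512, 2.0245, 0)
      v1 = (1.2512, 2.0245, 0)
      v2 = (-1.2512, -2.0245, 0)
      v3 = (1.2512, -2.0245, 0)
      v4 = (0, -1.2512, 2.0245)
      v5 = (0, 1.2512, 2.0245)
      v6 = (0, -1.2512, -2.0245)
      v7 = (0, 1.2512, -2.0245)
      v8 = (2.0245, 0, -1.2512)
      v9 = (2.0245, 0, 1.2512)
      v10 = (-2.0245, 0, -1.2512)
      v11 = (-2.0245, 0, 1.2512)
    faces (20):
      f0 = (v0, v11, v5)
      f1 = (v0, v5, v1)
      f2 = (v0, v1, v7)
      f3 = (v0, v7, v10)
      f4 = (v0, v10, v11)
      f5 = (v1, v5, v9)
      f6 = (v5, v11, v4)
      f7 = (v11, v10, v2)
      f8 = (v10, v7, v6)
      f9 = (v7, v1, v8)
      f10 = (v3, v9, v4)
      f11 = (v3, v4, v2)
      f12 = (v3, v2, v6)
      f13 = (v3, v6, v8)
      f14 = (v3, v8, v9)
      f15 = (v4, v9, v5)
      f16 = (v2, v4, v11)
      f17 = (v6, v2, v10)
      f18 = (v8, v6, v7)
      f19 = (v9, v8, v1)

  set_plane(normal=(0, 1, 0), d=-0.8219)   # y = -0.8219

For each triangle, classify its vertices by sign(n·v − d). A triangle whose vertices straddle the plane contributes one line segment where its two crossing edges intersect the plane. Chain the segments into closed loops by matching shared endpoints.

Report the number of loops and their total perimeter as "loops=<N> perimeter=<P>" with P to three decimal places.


Straddling triangles (10 of 20):
  (v5,v11,v4) [++-] → (-0.694627, -0.8219, 1.75917)–(0, -0.8219, 2.0245)  len=0.7436
  (v11,v10,v2) [++-] → (-1.71056, -0.8219, -0.743242)–(-1.71056, -0.8219, 0.743242)  len=1.4865
  (v10,v7,v6) [++-] → (0, -0.8219, -2.0245)–(-0.694627, -0.8219, -1.75917)  len=0.7436
  (v3,v9,v4) [-+-] → (1.71056, -0.8219, 0.743242)–(0.694627, -0.8219, 1.75917)  len=1.4367
  (v3,v6,v8) [--+] → (0.694627, -0.8219, -1.75917)–(1.71056, -0.8219, -0.743242)  len=1.4367
  (v3,v8,v9) [-++] → (1.71056, -0.8219, -0.743242)–(1.71056, -0.8219, 0.743242)  len=1.4865
  (v4,v9,v5) [-++] → (0.694627, -0.8219, 1.75917)–(0, -0.8219, 2.0245)  len=0.7436
  (v2,v4,v11) [--+] → (-0.694627, -0.8219, 1.75917)–(-1.71056, -0.8219, 0.743242)  len=1.4367
  (v6,v2,v10) [--+] → (-1.71056, -0.8219, -0.743242)–(-0.694627, -0.8219, -1.75917)  len=1.4367
  (v8,v6,v7) [+-+] → (0.694627, -0.8219, -1.75917)–(0, -0.8219, -2.0245)  len=0.7436

Chained into 1 loop(s):
  loop 1: 10 segments, perimeter = 11.6942
Total perimeter = 11.694

loops=1 perimeter=11.694


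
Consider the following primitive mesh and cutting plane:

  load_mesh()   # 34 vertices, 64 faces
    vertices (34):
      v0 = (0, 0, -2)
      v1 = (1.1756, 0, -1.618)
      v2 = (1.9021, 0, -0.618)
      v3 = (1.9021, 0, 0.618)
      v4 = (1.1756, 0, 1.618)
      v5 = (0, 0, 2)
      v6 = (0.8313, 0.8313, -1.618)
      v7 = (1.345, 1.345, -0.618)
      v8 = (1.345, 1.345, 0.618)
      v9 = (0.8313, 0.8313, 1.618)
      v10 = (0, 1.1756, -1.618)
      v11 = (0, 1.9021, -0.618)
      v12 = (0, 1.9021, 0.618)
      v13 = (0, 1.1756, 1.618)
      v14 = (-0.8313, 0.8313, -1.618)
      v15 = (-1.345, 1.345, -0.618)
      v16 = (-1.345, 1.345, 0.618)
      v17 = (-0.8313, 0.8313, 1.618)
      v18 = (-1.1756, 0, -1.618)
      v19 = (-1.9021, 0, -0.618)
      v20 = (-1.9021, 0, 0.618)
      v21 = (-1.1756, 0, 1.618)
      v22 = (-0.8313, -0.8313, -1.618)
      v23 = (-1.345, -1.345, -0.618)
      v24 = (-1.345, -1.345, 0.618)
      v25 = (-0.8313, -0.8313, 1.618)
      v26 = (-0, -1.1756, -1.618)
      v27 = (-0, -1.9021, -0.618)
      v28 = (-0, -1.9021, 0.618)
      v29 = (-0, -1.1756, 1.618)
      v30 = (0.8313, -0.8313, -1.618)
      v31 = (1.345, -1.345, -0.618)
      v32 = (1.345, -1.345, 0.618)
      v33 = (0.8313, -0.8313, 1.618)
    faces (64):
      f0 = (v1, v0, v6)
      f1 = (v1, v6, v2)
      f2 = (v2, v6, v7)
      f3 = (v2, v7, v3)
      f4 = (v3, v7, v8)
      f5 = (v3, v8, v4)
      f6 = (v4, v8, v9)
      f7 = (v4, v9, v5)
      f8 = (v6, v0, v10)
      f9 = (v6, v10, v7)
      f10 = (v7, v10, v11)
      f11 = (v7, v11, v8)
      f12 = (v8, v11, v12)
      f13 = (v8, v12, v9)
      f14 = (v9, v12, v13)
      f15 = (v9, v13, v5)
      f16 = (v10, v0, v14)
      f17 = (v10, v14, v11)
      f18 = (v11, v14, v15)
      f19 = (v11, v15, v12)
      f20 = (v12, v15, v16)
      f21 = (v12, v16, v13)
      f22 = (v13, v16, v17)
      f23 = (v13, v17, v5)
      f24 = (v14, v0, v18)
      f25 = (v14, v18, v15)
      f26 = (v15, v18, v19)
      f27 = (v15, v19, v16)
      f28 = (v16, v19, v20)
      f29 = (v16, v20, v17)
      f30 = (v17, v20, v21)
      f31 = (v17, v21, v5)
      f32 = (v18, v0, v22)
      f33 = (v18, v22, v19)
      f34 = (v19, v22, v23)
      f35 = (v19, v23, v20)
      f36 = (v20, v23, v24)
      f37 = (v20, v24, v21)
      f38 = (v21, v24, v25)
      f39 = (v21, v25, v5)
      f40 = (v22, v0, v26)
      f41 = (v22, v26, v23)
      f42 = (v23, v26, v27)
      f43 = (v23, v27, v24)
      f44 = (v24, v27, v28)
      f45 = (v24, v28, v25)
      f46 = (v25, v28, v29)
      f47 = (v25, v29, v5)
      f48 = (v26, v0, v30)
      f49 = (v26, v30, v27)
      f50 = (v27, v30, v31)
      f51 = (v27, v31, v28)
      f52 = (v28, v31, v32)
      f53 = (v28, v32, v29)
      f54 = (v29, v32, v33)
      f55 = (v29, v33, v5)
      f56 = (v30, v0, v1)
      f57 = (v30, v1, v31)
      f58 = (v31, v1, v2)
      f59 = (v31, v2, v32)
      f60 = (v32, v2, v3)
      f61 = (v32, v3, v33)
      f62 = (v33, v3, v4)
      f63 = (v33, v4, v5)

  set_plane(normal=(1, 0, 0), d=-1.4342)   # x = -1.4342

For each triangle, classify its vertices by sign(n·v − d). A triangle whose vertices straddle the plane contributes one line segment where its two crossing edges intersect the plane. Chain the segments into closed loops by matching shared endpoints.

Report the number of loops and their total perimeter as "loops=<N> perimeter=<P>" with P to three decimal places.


Straddling triangles (10 of 64):
  (v15,v18,v19) [++-] → (-1.4342, 0, -1.26205)–(-1.4342, 1.12965, -0.618)  len=1.3003
  (v15,v19,v16) [+-+] → (-1.4342, 1.12965, -0.618)–(-1.4342, 1.12965, 0.420098)  len=1.0381
  (v16,v19,v20) [+--] → (-1.4342, 1.12965, 0.420098)–(-1.4342, 1.12965, 0.618)  len=0.1979
  (v16,v20,v17) [+-+] → (-1.4342, 1.12965, 0.618)–(-1.4342, 0.363247, 1.05496)  len=0.8822
  (v17,v20,v21) [+-+] → (-1.4342, 0.363247, 1.05496)–(-1.4342, 0, 1.26205)  len=0.4181
  (v18,v22,v19) [++-] → (-1.4342, -0.363247, -1.05496)–(-1.4342, 0, -1.26205)  len=0.4181
  (v19,v22,v23) [-++] → (-1.4342, -0.363247, -1.05496)–(-1.4342, -1.12965, -0.618)  len=0.8822
  (v19,v23,v20) [-+-] → (-1.4342, -1.12965, -0.618)–(-1.4342, -1.12965, -0.420098)  len=0.1979
  (v20,v23,v24) [-++] → (-1.4342, -1.12965, -0.420098)–(-1.4342, -1.12965, 0.618)  len=1.0381
  (v20,v24,v21) [-++] → (-1.4342, -1.12965, 0.618)–(-1.4342, 0, 1.26205)  len=1.3003

Chained into 1 loop(s):
  loop 1: 10 segments, perimeter = 7.6734
Total perimeter = 7.673

loops=1 perimeter=7.673


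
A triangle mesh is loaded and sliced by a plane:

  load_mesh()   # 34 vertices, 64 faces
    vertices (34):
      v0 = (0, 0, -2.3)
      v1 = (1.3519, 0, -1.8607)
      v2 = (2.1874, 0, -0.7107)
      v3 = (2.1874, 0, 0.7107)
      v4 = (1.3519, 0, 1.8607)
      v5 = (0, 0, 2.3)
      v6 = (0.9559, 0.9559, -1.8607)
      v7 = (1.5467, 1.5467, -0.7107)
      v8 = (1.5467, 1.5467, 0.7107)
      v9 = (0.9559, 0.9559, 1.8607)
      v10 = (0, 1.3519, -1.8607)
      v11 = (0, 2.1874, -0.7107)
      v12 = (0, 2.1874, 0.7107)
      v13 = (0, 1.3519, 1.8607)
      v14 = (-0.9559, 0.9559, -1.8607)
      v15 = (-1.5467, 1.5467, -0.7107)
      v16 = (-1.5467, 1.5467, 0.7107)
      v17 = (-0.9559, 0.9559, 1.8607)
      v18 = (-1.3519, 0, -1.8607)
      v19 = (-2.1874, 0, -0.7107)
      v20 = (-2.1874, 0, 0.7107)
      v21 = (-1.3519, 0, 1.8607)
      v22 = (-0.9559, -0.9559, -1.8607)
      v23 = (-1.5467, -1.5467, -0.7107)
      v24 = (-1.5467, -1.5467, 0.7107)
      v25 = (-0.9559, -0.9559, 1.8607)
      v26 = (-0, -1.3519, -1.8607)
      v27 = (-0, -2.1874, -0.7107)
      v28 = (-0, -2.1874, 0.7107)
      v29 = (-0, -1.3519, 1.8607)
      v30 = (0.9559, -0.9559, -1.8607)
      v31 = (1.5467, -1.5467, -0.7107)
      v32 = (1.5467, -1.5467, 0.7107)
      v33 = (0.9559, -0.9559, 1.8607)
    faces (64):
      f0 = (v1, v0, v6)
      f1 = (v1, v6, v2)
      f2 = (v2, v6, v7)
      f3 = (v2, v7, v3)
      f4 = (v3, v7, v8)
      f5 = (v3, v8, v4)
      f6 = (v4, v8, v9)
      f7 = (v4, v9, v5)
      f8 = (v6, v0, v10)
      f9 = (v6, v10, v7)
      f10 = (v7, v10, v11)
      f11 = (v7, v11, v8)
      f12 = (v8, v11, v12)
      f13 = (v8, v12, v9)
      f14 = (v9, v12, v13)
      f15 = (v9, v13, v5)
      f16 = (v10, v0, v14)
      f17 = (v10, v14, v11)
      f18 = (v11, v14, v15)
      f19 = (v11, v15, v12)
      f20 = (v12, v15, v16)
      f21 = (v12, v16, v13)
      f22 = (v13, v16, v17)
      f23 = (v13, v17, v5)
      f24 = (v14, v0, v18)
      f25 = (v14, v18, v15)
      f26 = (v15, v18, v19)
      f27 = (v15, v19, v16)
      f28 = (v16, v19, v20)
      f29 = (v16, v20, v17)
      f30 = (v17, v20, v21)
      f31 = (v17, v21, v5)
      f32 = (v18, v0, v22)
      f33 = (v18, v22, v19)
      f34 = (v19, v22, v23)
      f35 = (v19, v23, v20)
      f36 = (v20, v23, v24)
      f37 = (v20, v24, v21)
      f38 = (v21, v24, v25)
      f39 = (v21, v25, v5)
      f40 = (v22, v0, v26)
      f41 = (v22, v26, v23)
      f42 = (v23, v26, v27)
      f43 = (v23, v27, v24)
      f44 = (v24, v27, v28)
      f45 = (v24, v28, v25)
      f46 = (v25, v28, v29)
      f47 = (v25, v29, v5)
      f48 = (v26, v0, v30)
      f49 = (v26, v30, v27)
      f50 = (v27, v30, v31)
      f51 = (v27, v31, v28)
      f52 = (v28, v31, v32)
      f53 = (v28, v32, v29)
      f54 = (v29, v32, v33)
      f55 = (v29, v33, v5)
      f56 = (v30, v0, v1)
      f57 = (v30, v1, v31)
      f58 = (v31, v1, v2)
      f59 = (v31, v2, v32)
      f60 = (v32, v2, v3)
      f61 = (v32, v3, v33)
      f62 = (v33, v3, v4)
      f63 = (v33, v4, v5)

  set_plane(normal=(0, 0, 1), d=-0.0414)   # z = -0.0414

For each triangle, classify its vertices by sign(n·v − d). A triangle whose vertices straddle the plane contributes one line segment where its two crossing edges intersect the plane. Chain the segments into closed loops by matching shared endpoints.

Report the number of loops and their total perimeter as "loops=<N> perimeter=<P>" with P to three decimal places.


loops=1 perimeter=13.393

Straddling triangles (16 of 64):
  (v2,v7,v3) [--+] → (1.84839, 0.8184, -0.0414)–(2.1874, 0, -0.0414)  len=0.8858
  (v3,v7,v8) [+-+] → (1.84839, 0.8184, -0.0414)–(1.5467, 1.5467, -0.0414)  len=0.7883
  (v7,v11,v8) [--+] → (0.7283, 1.88571, -0.0414)–(1.5467, 1.5467, -0.0414)  len=0.8858
  (v8,v11,v12) [+-+] → (0.7283, 1.88571, -0.0414)–(0, 2.1874, -0.0414)  len=0.7883
  (v11,v15,v12) [--+] → (-0.8184, 1.84839, -0.0414)–(0, 2.1874, -0.0414)  len=0.8858
  (v12,v15,v16) [+-+] → (-0.8184, 1.84839, -0.0414)–(-1.5467, 1.5467, -0.0414)  len=0.7883
  (v15,v19,v16) [--+] → (-1.88571, 0.7283, -0.0414)–(-1.5467, 1.5467, -0.0414)  len=0.8858
  (v16,v19,v20) [+-+] → (-1.88571, 0.7283, -0.0414)–(-2.1874, 0, -0.0414)  len=0.7883
  (v19,v23,v20) [--+] → (-1.84839, -0.8184, -0.0414)–(-2.1874, 0, -0.0414)  len=0.8858
  (v20,v23,v24) [+-+] → (-1.84839, -0.8184, -0.0414)–(-1.5467, -1.5467, -0.0414)  len=0.7883
  (v23,v27,v24) [--+] → (-0.7283, -1.88571, -0.0414)–(-1.5467, -1.5467, -0.0414)  len=0.8858
  (v24,v27,v28) [+-+] → (-0.7283, -1.88571, -0.0414)–(0, -2.1874, -0.0414)  len=0.7883
  (v27,v31,v28) [--+] → (0.8184, -1.84839, -0.0414)–(0, -2.1874, -0.0414)  len=0.8858
  (v28,v31,v32) [+-+] → (0.8184, -1.84839, -0.0414)–(1.5467, -1.5467, -0.0414)  len=0.7883
  (v31,v2,v32) [--+] → (1.88571, -0.7283, -0.0414)–(1.5467, -1.5467, -0.0414)  len=0.8858
  (v32,v2,v3) [+-+] → (1.88571, -0.7283, -0.0414)–(2.1874, 0, -0.0414)  len=0.7883

Chained into 1 loop(s):
  loop 1: 16 segments, perimeter = 13.3932
Total perimeter = 13.393


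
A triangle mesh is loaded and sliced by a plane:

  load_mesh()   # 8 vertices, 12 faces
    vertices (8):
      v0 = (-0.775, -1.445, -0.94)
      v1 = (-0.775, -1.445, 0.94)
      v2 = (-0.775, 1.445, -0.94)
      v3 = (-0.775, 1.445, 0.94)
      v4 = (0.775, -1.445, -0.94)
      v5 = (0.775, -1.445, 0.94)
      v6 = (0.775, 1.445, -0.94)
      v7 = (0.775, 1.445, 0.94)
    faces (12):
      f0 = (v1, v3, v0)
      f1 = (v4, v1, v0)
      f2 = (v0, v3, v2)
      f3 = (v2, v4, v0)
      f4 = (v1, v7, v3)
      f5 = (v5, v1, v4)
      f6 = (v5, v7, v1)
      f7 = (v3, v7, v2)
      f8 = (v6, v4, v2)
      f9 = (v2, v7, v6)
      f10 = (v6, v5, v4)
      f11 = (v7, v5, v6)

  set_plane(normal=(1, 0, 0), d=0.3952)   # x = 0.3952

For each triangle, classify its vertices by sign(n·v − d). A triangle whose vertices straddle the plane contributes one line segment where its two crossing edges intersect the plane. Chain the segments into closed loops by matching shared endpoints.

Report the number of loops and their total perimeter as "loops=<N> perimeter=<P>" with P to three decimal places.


Straddling triangles (8 of 12):
  (v4,v1,v0) [+--] → (0.3952, -1.445, -0.479339)–(0.3952, -1.445, -0.94)  len=0.4607
  (v2,v4,v0) [-+-] → (0.3952, -0.736857, -0.94)–(0.3952, -1.445, -0.94)  len=0.7081
  (v1,v7,v3) [-+-] → (0.3952, 0.736857, 0.94)–(0.3952, 1.445, 0.94)  len=0.7081
  (v5,v1,v4) [+-+] → (0.3952, -1.445, 0.94)–(0.3952, -1.445, -0.479339)  len=1.4193
  (v5,v7,v1) [++-] → (0.3952, 0.736857, 0.94)–(0.3952, -1.445, 0.94)  len=2.1819
  (v3,v7,v2) [-+-] → (0.3952, 1.445, 0.94)–(0.3952, 1.445, 0.479339)  len=0.4607
  (v6,v4,v2) [++-] → (0.3952, -0.736857, -0.94)–(0.3952, 1.445, -0.94)  len=2.1819
  (v2,v7,v6) [-++] → (0.3952, 1.445, 0.479339)–(0.3952, 1.445, -0.94)  len=1.4193

Chained into 1 loop(s):
  loop 1: 8 segments, perimeter = 9.5400
Total perimeter = 9.540

loops=1 perimeter=9.540


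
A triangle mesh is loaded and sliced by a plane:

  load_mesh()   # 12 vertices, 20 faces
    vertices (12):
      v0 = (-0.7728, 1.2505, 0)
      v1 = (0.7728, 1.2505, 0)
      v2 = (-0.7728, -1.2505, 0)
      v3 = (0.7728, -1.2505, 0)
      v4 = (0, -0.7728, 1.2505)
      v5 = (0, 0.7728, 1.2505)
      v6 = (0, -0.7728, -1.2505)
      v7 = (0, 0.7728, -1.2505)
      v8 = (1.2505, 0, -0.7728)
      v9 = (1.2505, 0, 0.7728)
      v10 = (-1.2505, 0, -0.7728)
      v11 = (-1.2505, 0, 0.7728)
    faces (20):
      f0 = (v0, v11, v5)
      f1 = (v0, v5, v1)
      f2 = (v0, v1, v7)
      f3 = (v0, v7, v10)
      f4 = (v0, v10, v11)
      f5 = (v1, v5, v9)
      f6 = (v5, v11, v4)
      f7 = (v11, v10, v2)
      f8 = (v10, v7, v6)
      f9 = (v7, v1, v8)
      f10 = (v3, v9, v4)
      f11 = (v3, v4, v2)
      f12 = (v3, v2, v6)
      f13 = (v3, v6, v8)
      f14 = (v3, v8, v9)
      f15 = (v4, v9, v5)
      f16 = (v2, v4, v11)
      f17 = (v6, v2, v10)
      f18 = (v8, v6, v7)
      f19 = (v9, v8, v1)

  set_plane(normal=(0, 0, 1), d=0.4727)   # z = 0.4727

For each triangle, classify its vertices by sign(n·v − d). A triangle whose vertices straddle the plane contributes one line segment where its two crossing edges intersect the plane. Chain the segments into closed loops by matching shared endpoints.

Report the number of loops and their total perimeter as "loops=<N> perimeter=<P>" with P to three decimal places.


Straddling triangles (10 of 20):
  (v0,v11,v5) [-++] → (-1.065, 0.485604, 0.4727)–(-0.480675, 1.06993, 0.4727)  len=0.8264
  (v0,v5,v1) [-+-] → (-0.480675, 1.06993, 0.4727)–(0.480675, 1.06993, 0.4727)  len=0.9613
  (v0,v10,v11) [--+] → (-1.2505, 0, 0.4727)–(-1.065, 0.485604, 0.4727)  len=0.5198
  (v1,v5,v9) [-++] → (0.480675, 1.06993, 0.4727)–(1.065, 0.485604, 0.4727)  len=0.8264
  (v11,v10,v2) [+--] → (-1.2505, 0, 0.4727)–(-1.065, -0.485604, 0.4727)  len=0.5198
  (v3,v9,v4) [-++] → (1.065, -0.485604, 0.4727)–(0.480675, -1.06993, 0.4727)  len=0.8264
  (v3,v4,v2) [-+-] → (0.480675, -1.06993, 0.4727)–(-0.480675, -1.06993, 0.4727)  len=0.9613
  (v3,v8,v9) [--+] → (1.2505, 0, 0.4727)–(1.065, -0.485604, 0.4727)  len=0.5198
  (v2,v4,v11) [-++] → (-0.480675, -1.06993, 0.4727)–(-1.065, -0.485604, 0.4727)  len=0.8264
  (v9,v8,v1) [+--] → (1.2505, 0, 0.4727)–(1.065, 0.485604, 0.4727)  len=0.5198

Chained into 1 loop(s):
  loop 1: 10 segments, perimeter = 7.3074
Total perimeter = 7.307

loops=1 perimeter=7.307


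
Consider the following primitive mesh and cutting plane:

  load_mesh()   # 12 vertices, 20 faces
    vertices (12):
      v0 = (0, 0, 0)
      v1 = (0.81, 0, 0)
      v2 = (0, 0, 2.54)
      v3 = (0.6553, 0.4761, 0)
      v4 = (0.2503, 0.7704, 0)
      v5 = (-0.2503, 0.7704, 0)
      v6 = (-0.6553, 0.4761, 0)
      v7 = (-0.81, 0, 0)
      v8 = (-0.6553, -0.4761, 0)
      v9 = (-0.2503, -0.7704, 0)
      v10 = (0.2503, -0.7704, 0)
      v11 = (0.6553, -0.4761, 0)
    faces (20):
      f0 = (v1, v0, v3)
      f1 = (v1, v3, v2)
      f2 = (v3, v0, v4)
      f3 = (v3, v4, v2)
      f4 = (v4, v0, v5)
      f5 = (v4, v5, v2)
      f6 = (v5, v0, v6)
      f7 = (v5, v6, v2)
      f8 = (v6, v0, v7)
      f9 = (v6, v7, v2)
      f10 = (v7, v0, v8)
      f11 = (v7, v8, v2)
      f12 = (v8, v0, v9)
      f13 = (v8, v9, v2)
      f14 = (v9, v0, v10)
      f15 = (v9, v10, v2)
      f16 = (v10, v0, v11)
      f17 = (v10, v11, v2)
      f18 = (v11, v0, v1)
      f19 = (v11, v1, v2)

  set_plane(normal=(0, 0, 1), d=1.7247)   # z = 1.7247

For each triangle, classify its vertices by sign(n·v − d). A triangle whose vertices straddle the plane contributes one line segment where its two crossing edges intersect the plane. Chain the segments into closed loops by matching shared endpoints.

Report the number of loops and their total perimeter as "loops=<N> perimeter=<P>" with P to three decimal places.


Straddling triangles (10 of 20):
  (v1,v3,v2) [--+] → (0.210341, 0.152821, 1.7247)–(0.259997, 0, 1.7247)  len=0.1607
  (v3,v4,v2) [--+] → (0.0803424, 0.247286, 1.7247)–(0.210341, 0.152821, 1.7247)  len=0.1607
  (v4,v5,v2) [--+] → (-0.0803424, 0.247286, 1.7247)–(0.0803424, 0.247286, 1.7247)  len=0.1607
  (v5,v6,v2) [--+] → (-0.210341, 0.152821, 1.7247)–(-0.0803424, 0.247286, 1.7247)  len=0.1607
  (v6,v7,v2) [--+] → (-0.259997, 0, 1.7247)–(-0.210341, 0.152821, 1.7247)  len=0.1607
  (v7,v8,v2) [--+] → (-0.210341, -0.152821, 1.7247)–(-0.259997, 0, 1.7247)  len=0.1607
  (v8,v9,v2) [--+] → (-0.0803424, -0.247286, 1.7247)–(-0.210341, -0.152821, 1.7247)  len=0.1607
  (v9,v10,v2) [--+] → (0.0803424, -0.247286, 1.7247)–(-0.0803424, -0.247286, 1.7247)  len=0.1607
  (v10,v11,v2) [--+] → (0.210341, -0.152821, 1.7247)–(0.0803424, -0.247286, 1.7247)  len=0.1607
  (v11,v1,v2) [--+] → (0.259997, 0, 1.7247)–(0.210341, -0.152821, 1.7247)  len=0.1607

Chained into 1 loop(s):
  loop 1: 10 segments, perimeter = 1.6069
Total perimeter = 1.607

loops=1 perimeter=1.607


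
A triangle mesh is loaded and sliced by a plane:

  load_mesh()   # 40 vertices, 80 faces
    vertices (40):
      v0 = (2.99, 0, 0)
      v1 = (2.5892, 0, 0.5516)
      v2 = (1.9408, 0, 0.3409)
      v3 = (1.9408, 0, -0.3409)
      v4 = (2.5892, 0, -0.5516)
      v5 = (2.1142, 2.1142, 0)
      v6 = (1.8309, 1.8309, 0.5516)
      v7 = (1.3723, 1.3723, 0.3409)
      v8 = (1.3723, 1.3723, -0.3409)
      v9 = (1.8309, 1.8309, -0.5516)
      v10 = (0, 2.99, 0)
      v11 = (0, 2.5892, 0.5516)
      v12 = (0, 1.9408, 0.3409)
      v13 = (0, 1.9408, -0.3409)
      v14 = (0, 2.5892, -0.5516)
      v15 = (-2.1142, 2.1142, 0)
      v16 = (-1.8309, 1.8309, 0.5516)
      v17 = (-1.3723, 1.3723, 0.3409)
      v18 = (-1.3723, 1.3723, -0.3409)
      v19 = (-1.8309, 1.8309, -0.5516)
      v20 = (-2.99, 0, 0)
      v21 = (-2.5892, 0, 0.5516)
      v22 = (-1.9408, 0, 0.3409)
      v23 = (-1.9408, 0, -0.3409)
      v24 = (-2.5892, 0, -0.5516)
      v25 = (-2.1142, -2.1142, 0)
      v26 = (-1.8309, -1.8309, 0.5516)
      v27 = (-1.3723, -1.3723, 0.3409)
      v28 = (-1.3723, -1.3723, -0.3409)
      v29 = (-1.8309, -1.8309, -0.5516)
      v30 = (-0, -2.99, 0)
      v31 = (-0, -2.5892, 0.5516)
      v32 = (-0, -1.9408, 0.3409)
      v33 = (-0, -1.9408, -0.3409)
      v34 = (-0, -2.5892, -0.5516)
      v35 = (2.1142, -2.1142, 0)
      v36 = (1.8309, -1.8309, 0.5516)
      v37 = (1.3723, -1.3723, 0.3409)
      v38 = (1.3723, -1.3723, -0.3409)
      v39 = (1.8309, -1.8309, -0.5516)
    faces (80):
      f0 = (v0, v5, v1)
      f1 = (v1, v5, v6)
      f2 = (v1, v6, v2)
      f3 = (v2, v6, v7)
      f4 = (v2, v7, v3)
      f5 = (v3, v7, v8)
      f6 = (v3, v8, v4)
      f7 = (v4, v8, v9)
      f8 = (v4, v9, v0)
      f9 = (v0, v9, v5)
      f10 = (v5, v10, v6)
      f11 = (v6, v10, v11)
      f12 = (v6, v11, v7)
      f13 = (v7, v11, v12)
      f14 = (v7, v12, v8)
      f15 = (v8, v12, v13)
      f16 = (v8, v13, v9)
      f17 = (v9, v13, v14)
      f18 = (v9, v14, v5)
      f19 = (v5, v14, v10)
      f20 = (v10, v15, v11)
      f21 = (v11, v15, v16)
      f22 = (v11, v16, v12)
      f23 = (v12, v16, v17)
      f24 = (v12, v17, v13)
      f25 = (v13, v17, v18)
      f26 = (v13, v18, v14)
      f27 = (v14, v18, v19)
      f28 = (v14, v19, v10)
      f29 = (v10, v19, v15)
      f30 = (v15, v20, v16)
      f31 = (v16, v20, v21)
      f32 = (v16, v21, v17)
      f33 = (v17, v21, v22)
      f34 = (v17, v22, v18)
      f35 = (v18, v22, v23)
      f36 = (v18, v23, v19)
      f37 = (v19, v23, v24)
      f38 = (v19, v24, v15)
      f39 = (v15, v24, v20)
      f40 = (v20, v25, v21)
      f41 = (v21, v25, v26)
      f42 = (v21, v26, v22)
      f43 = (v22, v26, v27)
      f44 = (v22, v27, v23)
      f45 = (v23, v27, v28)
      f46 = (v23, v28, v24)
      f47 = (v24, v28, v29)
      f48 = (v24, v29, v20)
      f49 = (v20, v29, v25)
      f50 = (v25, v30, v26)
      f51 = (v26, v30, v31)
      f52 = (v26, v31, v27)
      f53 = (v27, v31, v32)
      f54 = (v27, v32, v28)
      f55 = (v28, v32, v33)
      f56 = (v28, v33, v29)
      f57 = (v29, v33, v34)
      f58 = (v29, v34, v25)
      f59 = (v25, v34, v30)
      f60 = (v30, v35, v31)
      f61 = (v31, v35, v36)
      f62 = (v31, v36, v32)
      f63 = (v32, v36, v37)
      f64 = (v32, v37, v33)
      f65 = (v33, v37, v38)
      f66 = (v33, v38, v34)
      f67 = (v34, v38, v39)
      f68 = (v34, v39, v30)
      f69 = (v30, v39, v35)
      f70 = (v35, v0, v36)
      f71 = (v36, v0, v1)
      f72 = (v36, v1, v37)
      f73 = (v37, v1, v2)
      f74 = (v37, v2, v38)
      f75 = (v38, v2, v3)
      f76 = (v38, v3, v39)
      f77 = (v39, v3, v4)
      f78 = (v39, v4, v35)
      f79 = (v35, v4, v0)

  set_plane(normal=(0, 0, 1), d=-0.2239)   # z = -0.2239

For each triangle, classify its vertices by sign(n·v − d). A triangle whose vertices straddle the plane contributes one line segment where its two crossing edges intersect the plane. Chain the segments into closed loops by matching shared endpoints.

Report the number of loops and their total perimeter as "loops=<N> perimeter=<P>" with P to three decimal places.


loops=2 perimeter=29.195

Straddling triangles (32 of 80):
  (v2,v7,v3) [++-] → (1.84324, 0.235493, -0.2239)–(1.9408, 0, -0.2239)  len=0.2549
  (v3,v7,v8) [-+-] → (1.84324, 0.235493, -0.2239)–(1.3723, 1.3723, -0.2239)  len=1.2305
  (v4,v9,v0) [--+] → (2.51951, 0.743181, -0.2239)–(2.82731, 0, -0.2239)  len=0.8044
  (v0,v9,v5) [+-+] → (2.51951, 0.743181, -0.2239)–(1.99921, 1.99921, -0.2239)  len=1.3595
  (v7,v12,v8) [++-] → (1.13681, 1.46986, -0.2239)–(1.3723, 1.3723, -0.2239)  len=0.2549
  (v8,v12,v13) [-+-] → (1.13681, 1.46986, -0.2239)–(0, 1.9408, -0.2239)  len=1.2305
  (v9,v14,v5) [--+] → (1.25602, 2.30701, -0.2239)–(1.99921, 1.99921, -0.2239)  len=0.8044
  (v5,v14,v10) [+-+] → (1.25602, 2.30701, -0.2239)–(0, 2.82731, -0.2239)  len=1.3595
  (v12,v17,v13) [++-] → (-0.235493, 1.84324, -0.2239)–(0, 1.9408, -0.2239)  len=0.2549
  (v13,v17,v18) [-+-] → (-0.235493, 1.84324, -0.2239)–(-1.3723, 1.3723, -0.2239)  len=1.2305
  (v14,v19,v10) [--+] → (-0.743181, 2.51951, -0.2239)–(0, 2.82731, -0.2239)  len=0.8044
  (v10,v19,v15) [+-+] → (-0.743181, 2.51951, -0.2239)–(-1.99921, 1.99921, -0.2239)  len=1.3595
  (v17,v22,v18) [++-] → (-1.46986, 1.13681, -0.2239)–(-1.3723, 1.3723, -0.2239)  len=0.2549
  (v18,v22,v23) [-+-] → (-1.46986, 1.13681, -0.2239)–(-1.9408, 0, -0.2239)  len=1.2305
  (v19,v24,v15) [--+] → (-2.30701, 1.25602, -0.2239)–(-1.99921, 1.99921, -0.2239)  len=0.8044
  (v15,v24,v20) [+-+] → (-2.30701, 1.25602, -0.2239)–(-2.82731, 0, -0.2239)  len=1.3595
  (v22,v27,v23) [++-] → (-1.84324, -0.235493, -0.2239)–(-1.9408, 0, -0.2239)  len=0.2549
  (v23,v27,v28) [-+-] → (-1.84324, -0.235493, -0.2239)–(-1.3723, -1.3723, -0.2239)  len=1.2305
  (v24,v29,v20) [--+] → (-2.51951, -0.743181, -0.2239)–(-2.82731, 0, -0.2239)  len=0.8044
  (v20,v29,v25) [+-+] → (-2.51951, -0.743181, -0.2239)–(-1.99921, -1.99921, -0.2239)  len=1.3595
  (v27,v32,v28) [++-] → (-1.13681, -1.46986, -0.2239)–(-1.3723, -1.3723, -0.2239)  len=0.2549
  (v28,v32,v33) [-+-] → (-1.13681, -1.46986, -0.2239)–(0, -1.9408, -0.2239)  len=1.2305
  (v29,v34,v25) [--+] → (-1.25602, -2.30701, -0.2239)–(-1.99921, -1.99921, -0.2239)  len=0.8044
  (v25,v34,v30) [+-+] → (-1.25602, -2.30701, -0.2239)–(0, -2.82731, -0.2239)  len=1.3595
  (v32,v37,v33) [++-] → (0.235493, -1.84324, -0.2239)–(0, -1.9408, -0.2239)  len=0.2549
  (v33,v37,v38) [-+-] → (0.235493, -1.84324, -0.2239)–(1.3723, -1.3723, -0.2239)  len=1.2305
  (v34,v39,v30) [--+] → (0.743181, -2.51951, -0.2239)–(0, -2.82731, -0.2239)  len=0.8044
  (v30,v39,v35) [+-+] → (0.743181, -2.51951, -0.2239)–(1.99921, -1.99921, -0.2239)  len=1.3595
  (v37,v2,v38) [++-] → (1.46986, -1.13681, -0.2239)–(1.3723, -1.3723, -0.2239)  len=0.2549
  (v38,v2,v3) [-+-] → (1.46986, -1.13681, -0.2239)–(1.9408, 0, -0.2239)  len=1.2305
  (v39,v4,v35) [--+] → (2.30701, -1.25602, -0.2239)–(1.99921, -1.99921, -0.2239)  len=0.8044
  (v35,v4,v0) [+-+] → (2.30701, -1.25602, -0.2239)–(2.82731, 0, -0.2239)  len=1.3595

Chained into 2 loop(s):
  loop 1: 16 segments, perimeter = 11.8832
  loop 2: 16 segments, perimeter = 17.3114
Total perimeter = 29.195


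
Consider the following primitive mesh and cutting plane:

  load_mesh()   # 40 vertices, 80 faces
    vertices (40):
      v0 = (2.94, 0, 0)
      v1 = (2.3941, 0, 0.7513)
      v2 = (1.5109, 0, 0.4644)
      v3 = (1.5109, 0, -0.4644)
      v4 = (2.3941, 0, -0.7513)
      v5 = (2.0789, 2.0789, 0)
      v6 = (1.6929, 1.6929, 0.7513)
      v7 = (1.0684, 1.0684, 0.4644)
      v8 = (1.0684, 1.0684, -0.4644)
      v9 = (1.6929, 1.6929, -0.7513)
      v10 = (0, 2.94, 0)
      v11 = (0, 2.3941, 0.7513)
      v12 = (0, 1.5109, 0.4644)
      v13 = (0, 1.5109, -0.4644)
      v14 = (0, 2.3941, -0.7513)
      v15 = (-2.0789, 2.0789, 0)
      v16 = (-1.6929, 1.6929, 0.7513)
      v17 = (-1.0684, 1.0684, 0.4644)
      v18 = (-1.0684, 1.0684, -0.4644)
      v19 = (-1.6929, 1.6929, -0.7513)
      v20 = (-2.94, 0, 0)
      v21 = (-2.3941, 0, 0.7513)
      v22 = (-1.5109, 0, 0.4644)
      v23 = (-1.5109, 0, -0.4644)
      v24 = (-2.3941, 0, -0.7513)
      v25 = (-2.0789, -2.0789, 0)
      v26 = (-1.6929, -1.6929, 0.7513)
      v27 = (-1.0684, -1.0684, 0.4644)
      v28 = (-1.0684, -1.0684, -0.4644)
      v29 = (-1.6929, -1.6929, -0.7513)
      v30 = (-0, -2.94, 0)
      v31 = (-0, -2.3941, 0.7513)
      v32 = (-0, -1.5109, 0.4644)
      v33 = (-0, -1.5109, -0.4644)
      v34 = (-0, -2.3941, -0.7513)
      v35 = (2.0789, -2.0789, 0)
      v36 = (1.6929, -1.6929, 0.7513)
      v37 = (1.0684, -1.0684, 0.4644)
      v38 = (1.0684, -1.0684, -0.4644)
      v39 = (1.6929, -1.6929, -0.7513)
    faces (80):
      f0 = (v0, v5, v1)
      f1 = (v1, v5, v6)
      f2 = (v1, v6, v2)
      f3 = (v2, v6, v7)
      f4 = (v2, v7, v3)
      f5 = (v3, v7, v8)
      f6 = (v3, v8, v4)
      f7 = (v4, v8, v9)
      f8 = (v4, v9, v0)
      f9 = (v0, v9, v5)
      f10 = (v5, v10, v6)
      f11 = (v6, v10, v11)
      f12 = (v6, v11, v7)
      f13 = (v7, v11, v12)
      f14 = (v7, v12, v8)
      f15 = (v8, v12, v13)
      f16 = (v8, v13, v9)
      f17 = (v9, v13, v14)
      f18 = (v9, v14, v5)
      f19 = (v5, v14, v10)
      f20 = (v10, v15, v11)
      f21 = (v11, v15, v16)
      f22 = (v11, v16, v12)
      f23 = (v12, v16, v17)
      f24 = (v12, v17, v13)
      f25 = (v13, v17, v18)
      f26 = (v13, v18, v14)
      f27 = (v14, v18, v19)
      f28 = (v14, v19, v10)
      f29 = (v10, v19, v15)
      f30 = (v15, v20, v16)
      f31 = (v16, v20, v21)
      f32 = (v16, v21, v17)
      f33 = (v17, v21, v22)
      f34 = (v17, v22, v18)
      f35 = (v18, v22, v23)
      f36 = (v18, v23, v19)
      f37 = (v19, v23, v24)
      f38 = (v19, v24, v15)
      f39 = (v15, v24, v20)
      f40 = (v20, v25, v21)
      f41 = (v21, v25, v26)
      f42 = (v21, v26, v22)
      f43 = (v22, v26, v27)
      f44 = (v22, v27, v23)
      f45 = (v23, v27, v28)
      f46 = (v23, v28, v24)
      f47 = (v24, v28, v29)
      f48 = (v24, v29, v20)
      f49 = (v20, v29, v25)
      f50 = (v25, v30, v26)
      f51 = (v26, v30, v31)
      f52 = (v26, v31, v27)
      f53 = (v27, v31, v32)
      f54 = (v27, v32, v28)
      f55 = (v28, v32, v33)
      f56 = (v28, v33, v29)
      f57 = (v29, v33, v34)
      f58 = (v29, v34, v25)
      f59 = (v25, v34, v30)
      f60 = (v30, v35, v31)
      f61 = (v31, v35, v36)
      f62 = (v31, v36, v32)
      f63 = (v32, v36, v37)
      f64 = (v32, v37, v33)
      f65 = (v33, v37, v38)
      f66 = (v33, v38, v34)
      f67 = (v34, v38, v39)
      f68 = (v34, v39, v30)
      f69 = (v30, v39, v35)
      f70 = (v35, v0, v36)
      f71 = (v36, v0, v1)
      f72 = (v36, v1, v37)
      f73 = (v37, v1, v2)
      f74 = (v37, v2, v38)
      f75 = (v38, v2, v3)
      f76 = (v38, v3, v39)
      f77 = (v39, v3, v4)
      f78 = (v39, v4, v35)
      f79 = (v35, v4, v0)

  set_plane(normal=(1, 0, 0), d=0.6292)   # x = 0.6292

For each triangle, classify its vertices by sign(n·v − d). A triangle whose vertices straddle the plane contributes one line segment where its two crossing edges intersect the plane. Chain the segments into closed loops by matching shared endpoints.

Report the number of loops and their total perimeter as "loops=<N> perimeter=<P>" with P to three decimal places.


Straddling triangles (20 of 80):
  (v5,v10,v6) [+-+] → (0.6292, 2.67938, 0)–(0.6292, 2.47649, 0.279236)  len=0.3452
  (v6,v10,v11) [+--] → (0.6292, 2.47649, 0.279236)–(0.6292, 2.13349, 0.7513)  len=0.5835
  (v6,v11,v7) [+-+] → (0.6292, 2.13349, 0.7513)–(0.6292, 1.61337, 0.582339)  len=0.5469
  (v7,v11,v12) [+--] → (0.6292, 1.61337, 0.582339)–(0.6292, 1.2503, 0.4644)  len=0.3817
  (v7,v12,v8) [+-+] → (0.6292, 1.2503, 0.4644)–(0.6292, 1.2503, -0.082587)  len=0.5470
  (v8,v12,v13) [+--] → (0.6292, 1.2503, -0.082587)–(0.6292, 1.2503, -0.4644)  len=0.3818
  (v8,v13,v9) [+-+] → (0.6292, 1.2503, -0.4644)–(0.6292, 1.57854, -0.571032)  len=0.3451
  (v9,v13,v14) [+--] → (0.6292, 1.57854, -0.571032)–(0.6292, 2.13349, -0.7513)  len=0.5835
  (v9,v14,v5) [+-+] → (0.6292, 2.13349, -0.7513)–(0.6292, 2.2987, -0.523911)  len=0.2811
  (v5,v14,v10) [+--] → (0.6292, 2.2987, -0.523911)–(0.6292, 2.67938, 0)  len=0.6476
  (v30,v35,v31) [-+-] → (0.6292, -2.67938, 0)–(0.6292, -2.2987, 0.523911)  len=0.6476
  (v31,v35,v36) [-++] → (0.6292, -2.2987, 0.523911)–(0.6292, -2.13349, 0.7513)  len=0.2811
  (v31,v36,v32) [-+-] → (0.6292, -2.13349, 0.7513)–(0.6292, -1.57854, 0.571032)  len=0.5835
  (v32,v36,v37) [-++] → (0.6292, -1.57854, 0.571032)–(0.6292, -1.2503, 0.4644)  len=0.3451
  (v32,v37,v33) [-+-] → (0.6292, -1.2503, 0.4644)–(0.6292, -1.2503, 0.082587)  len=0.3818
  (v33,v37,v38) [-++] → (0.6292, -1.2503, 0.082587)–(0.6292, -1.2503, -0.4644)  len=0.5470
  (v33,v38,v34) [-+-] → (0.6292, -1.2503, -0.4644)–(0.6292, -1.61337, -0.582339)  len=0.3817
  (v34,v38,v39) [-++] → (0.6292, -1.61337, -0.582339)–(0.6292, -2.13349, -0.7513)  len=0.5469
  (v34,v39,v30) [-+-] → (0.6292, -2.13349, -0.7513)–(0.6292, -2.47649, -0.279236)  len=0.5835
  (v30,v39,v35) [-++] → (0.6292, -2.47649, -0.279236)–(0.6292, -2.67938, 0)  len=0.3452

Chained into 2 loop(s):
  loop 1: 10 segments, perimeter = 4.6434
  loop 2: 10 segments, perimeter = 4.6434
Total perimeter = 9.287

loops=2 perimeter=9.287
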